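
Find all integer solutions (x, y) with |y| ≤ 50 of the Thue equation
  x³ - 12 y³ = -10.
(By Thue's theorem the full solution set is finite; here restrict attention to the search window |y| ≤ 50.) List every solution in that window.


The equation is x³ - 12y³ = -10. For fixed y, x³ = 12·y³ − 10, so a solution requires the RHS to be a perfect cube.
Strategy: iterate y from -50 to 50, compute RHS = 12·y³ − 10, and check whether it is a (positive or negative) perfect cube.
Check small values of y:
  y = 0: RHS = -10 is not a perfect cube.
  y = 1: RHS = 2 is not a perfect cube.
  y = -1: RHS = -22 is not a perfect cube.
  y = 2: RHS = 86 is not a perfect cube.
  y = -2: RHS = -106 is not a perfect cube.
  y = 3: RHS = 314 is not a perfect cube.
  y = -3: RHS = -334 is not a perfect cube.
Continuing the search up to |y| = 50 finds no solutions either.
No (x, y) in the scanned range satisfies the equation.

No integer solutions with |y| ≤ 50.


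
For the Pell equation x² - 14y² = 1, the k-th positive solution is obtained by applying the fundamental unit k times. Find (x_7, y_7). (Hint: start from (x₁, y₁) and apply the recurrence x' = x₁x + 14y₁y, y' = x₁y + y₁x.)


Step 1: Find the fundamental solution (x₁, y₁) of x² - 14y² = 1.
  Expand √14 as a continued fraction. a₀ = ⌊√14⌋ = 3; iterate m_{k+1} = d_k·a_k − m_k, d_{k+1} = (14 − m_{k+1}²)/d_k, a_{k+1} = ⌊(a₀ + m_{k+1})/d_{k+1}⌋ (starting m₀ = 0, d₀ = 1), with convergents p_k = a_k·p_{k-1} + p_{k-2}, q_k = a_k·q_{k-1} + q_{k-2} (p₋₁ = 1, q₋₁ = 0):
  k = 0: a₀ = 3; p₀/q₀ = 3/1; p₀² − 14·q₀² = 9 − 14 = -5.
  k = 1: m = 3, d = 5, a = ⌊(3 + 3)/5⌋ = 1; p/q = (1·3 + 1)/(1·1 + 0) = 4/1; p² − 14·q² = 16 − 14 = 2.
  k = 2: m = 2, d = 2, a = ⌊(3 + 2)/2⌋ = 2; p/q = (2·4 + 3)/(2·1 + 1) = 11/3; p² − 14·q² = 121 − 126 = -5.
  k = 3: m = 2, d = 5, a = ⌊(3 + 2)/5⌋ = 1; p/q = (1·11 + 4)/(1·3 + 1) = 15/4; p² − 14·q² = 225 − 224 = 1.
  The first convergent with p² − 14·q² = 1 gives the fundamental solution (x₁, y₁) = (15, 4).
Step 2: Apply the recurrence (x_{n+1}, y_{n+1}) = (x₁x_n + 14y₁y_n, x₁y_n + y₁x_n) repeatedly.
  From (x_1, y_1) = (15, 4): x_2 = 15·15 + 14·4·4 = 449; y_2 = 15·4 + 4·15 = 120.
  From (x_2, y_2) = (449, 120): x_3 = 15·449 + 14·4·120 = 13455; y_3 = 15·120 + 4·449 = 3596.
  From (x_3, y_3) = (13455, 3596): x_4 = 15·13455 + 14·4·3596 = 403201; y_4 = 15·3596 + 4·13455 = 107760.
  From (x_4, y_4) = (403201, 107760): x_5 = 15·403201 + 14·4·107760 = 12082575; y_5 = 15·107760 + 4·403201 = 3229204.
  From (x_5, y_5) = (12082575, 3229204): x_6 = 15·12082575 + 14·4·3229204 = 362074049; y_6 = 15·3229204 + 4·12082575 = 96768360.
  From (x_6, y_6) = (362074049, 96768360): x_7 = 15·362074049 + 14·4·96768360 = 10850138895; y_7 = 15·96768360 + 4·362074049 = 2899821596.
Step 3: Verify x_7² - 14·y_7² = 117725514040791821025 - 117725514040791821024 = 1 (should be 1). ✓

(x_1, y_1) = (15, 4); (x_7, y_7) = (10850138895, 2899821596).


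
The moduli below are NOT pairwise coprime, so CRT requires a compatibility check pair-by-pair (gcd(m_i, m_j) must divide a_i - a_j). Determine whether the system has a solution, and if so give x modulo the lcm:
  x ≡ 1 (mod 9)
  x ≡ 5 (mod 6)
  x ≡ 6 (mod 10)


Moduli 9, 6, 10 are not pairwise coprime, so CRT works modulo lcm(m_i) when all pairwise compatibility conditions hold.
Pairwise compatibility: gcd(m_i, m_j) must divide a_i - a_j for every pair.
Merge one congruence at a time:
  Start: x ≡ 1 (mod 9).
  Combine with x ≡ 5 (mod 6): gcd(9, 6) = 3, and 5 - 1 = 4 is NOT divisible by 3.
    ⇒ system is inconsistent (no integer solution).

No solution (the system is inconsistent).


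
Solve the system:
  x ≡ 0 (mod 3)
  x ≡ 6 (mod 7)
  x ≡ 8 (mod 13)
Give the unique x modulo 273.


Moduli 3, 7, 13 are pairwise coprime; by CRT there is a unique solution modulo M = 3 · 7 · 13 = 273.
Solve pairwise, accumulating the modulus:
  Start with x ≡ 0 (mod 3).
  Combine with x ≡ 6 (mod 7): since gcd(3, 7) = 1, we get a unique residue mod 21.
    Write x = 0 + 3·t and substitute into x ≡ 6 (mod 7): 3·t ≡ 6 − 0 = 6 (mod 7).
    The inverse of 3 mod 7 is 5 (since 3·5 = 15 = 2·7 + 1), so t ≡ 5·6 = 30 ≡ 2 (mod 7).
    Then x = 0 + 3·2 = 6, valid modulo lcm(3, 7) = 21: x ≡ 6 (mod 21).
  Combine with x ≡ 8 (mod 13): since gcd(21, 13) = 1, we get a unique residue mod 273.
    Write x = 6 + 21·t and substitute into x ≡ 8 (mod 13): 21·t ≡ 8 − 6 = 2 (mod 13).
    Reduce coefficients mod 13: 8·t ≡ 2 (mod 13).
    The inverse of 8 mod 13 is 5 (since 8·5 = 40 = 3·13 + 1), so t ≡ 5·2 = 10 ≡ 10 (mod 13).
    Then x = 6 + 21·10 = 216, valid modulo lcm(21, 13) = 273: x ≡ 216 (mod 273).
Verify: 216 mod 3 = 0 ✓, 216 mod 7 = 6 ✓, 216 mod 13 = 8 ✓.

x ≡ 216 (mod 273).


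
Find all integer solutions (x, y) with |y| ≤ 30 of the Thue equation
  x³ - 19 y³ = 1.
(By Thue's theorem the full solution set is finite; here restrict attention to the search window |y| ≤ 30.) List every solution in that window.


The equation is x³ - 19y³ = 1. For fixed y, x³ = 19·y³ + 1, so a solution requires the RHS to be a perfect cube.
Strategy: iterate y from -30 to 30, compute RHS = 19·y³ + 1, and check whether it is a (positive or negative) perfect cube.
Check small values of y:
  y = 0: RHS = 1 = (1)³ ⇒ x = 1 works.
  y = 1: RHS = 20 is not a perfect cube.
  y = -1: RHS = -18 is not a perfect cube.
  y = 2: RHS = 153 is not a perfect cube.
  y = -2: RHS = -151 is not a perfect cube.
  y = 3: RHS = 514 is not a perfect cube.
  y = -3: RHS = -512 = (-8)³ ⇒ x = -8 works.
Continuing the search up to |y| = 30 finds no further solutions beyond those listed.
Collected solutions: (1, 0), (-8, -3).

Solutions (with |y| ≤ 30): (1, 0), (-8, -3).


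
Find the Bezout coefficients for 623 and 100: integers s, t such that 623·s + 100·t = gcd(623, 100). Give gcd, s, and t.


Euclidean algorithm on (623, 100) — divide until remainder is 0:
  623 = 6 · 100 + 23
  100 = 4 · 23 + 8
  23 = 2 · 8 + 7
  8 = 1 · 7 + 1
  7 = 7 · 1 + 0
gcd(623, 100) = 1.
Track Bezout coefficients alongside the remainders: start with r₀ = 623 = a·1 + b·0 (s = 1, t = 0) and r₁ = 100 = a·0 + b·1 (s = 0, t = 1); each new remainder r_{k+1} = r_{k-1} − q_k·r_k inherits s_{k+1} = s_{k-1} − q_k·s_k, t_{k+1} = t_{k-1} − q_k·t_k, so r_k = a·s_k + b·t_k at every step:
  q = 6: r = 23, s = 1 − 6·0 = 1, t = 0 − 6·1 = -6  (check: 623·1 + 100·(-6) = 23)
  q = 4: r = 8, s = 0 − 4·1 = -4, t = 1 − 4·(-6) = 25  (check: 623·(-4) + 100·25 = 8)
  q = 2: r = 7, s = 1 − 2·(-4) = 9, t = -6 − 2·25 = -56  (check: 623·9 + 100·(-56) = 7)
  q = 1: r = 1, s = -4 − 1·9 = -13, t = 25 − 1·(-56) = 81  (check: 623·(-13) + 100·81 = 1)
The row with r = 1 (the gcd) gives the Bezout coefficients s = -13, t = 81.
Result: 623 · (-13) + 100 · (81) = 1.

gcd(623, 100) = 1; s = -13, t = 81 (check: 623·(-13) + 100·81 = 1).


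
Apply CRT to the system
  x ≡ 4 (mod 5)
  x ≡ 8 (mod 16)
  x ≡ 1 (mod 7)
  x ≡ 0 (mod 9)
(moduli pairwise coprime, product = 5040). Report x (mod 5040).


Product of moduli M = 5 · 16 · 7 · 9 = 5040.
Merge one congruence at a time:
  Start: x ≡ 4 (mod 5).
  Combine with x ≡ 8 (mod 16); new modulus lcm = 80.
    Write x = 4 + 5·t and substitute into x ≡ 8 (mod 16): 5·t ≡ 8 − 4 = 4 (mod 16).
    The inverse of 5 mod 16 is 13 (since 5·13 = 65 = 4·16 + 1), so t ≡ 13·4 = 52 ≡ 4 (mod 16).
    Then x = 4 + 5·4 = 24, valid modulo lcm(5, 16) = 80: x ≡ 24 (mod 80).
  Combine with x ≡ 1 (mod 7); new modulus lcm = 560.
    Write x = 24 + 80·t and substitute into x ≡ 1 (mod 7): 80·t ≡ 1 − 24 = -23 (mod 7).
    Reduce coefficients mod 7: 3·t ≡ 5 (mod 7).
    The inverse of 3 mod 7 is 5 (since 3·5 = 15 = 2·7 + 1), so t ≡ 5·5 = 25 ≡ 4 (mod 7).
    Then x = 24 + 80·4 = 344, valid modulo lcm(80, 7) = 560: x ≡ 344 (mod 560).
  Combine with x ≡ 0 (mod 9); new modulus lcm = 5040.
    Write x = 344 + 560·t and substitute into x ≡ 0 (mod 9): 560·t ≡ 0 − 344 = -344 (mod 9).
    Reduce coefficients mod 9: 2·t ≡ 7 (mod 9).
    The inverse of 2 mod 9 is 5 (since 2·5 = 10 = 1·9 + 1), so t ≡ 5·7 = 35 ≡ 8 (mod 9).
    Then x = 344 + 560·8 = 4824, valid modulo lcm(560, 9) = 5040: x ≡ 4824 (mod 5040).
Verify against each original: 4824 mod 5 = 4, 4824 mod 16 = 8, 4824 mod 7 = 1, 4824 mod 9 = 0.

x ≡ 4824 (mod 5040).


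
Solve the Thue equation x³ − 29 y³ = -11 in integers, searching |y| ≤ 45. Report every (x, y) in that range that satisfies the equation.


The equation is x³ - 29y³ = -11. For fixed y, x³ = 29·y³ − 11, so a solution requires the RHS to be a perfect cube.
Strategy: iterate y from -45 to 45, compute RHS = 29·y³ − 11, and check whether it is a (positive or negative) perfect cube.
Check small values of y:
  y = 0: RHS = -11 is not a perfect cube.
  y = 1: RHS = 18 is not a perfect cube.
  y = -1: RHS = -40 is not a perfect cube.
  y = 2: RHS = 221 is not a perfect cube.
  y = -2: RHS = -243 is not a perfect cube.
  y = 3: RHS = 772 is not a perfect cube.
  y = -3: RHS = -794 is not a perfect cube.
Continuing the search up to |y| = 45 finds no solutions either.
No (x, y) in the scanned range satisfies the equation.

No integer solutions with |y| ≤ 45.


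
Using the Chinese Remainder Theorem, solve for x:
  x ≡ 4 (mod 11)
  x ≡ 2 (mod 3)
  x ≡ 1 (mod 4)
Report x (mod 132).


Moduli 11, 3, 4 are pairwise coprime; by CRT there is a unique solution modulo M = 11 · 3 · 4 = 132.
Solve pairwise, accumulating the modulus:
  Start with x ≡ 4 (mod 11).
  Combine with x ≡ 2 (mod 3): since gcd(11, 3) = 1, we get a unique residue mod 33.
    Write x = 4 + 11·t and substitute into x ≡ 2 (mod 3): 11·t ≡ 2 − 4 = -2 (mod 3).
    Reduce coefficients mod 3: 2·t ≡ 1 (mod 3).
    The inverse of 2 mod 3 is 2 (since 2·2 = 4 = 1·3 + 1), so t ≡ 2·1 = 2 ≡ 2 (mod 3).
    Then x = 4 + 11·2 = 26, valid modulo lcm(11, 3) = 33: x ≡ 26 (mod 33).
  Combine with x ≡ 1 (mod 4): since gcd(33, 4) = 1, we get a unique residue mod 132.
    Write x = 26 + 33·t and substitute into x ≡ 1 (mod 4): 33·t ≡ 1 − 26 = -25 (mod 4).
    Reduce coefficients mod 4: 1·t ≡ 3 (mod 4).
    So t ≡ 3 (mod 4).
    Then x = 26 + 33·3 = 125, valid modulo lcm(33, 4) = 132: x ≡ 125 (mod 132).
Verify: 125 mod 11 = 4 ✓, 125 mod 3 = 2 ✓, 125 mod 4 = 1 ✓.

x ≡ 125 (mod 132).


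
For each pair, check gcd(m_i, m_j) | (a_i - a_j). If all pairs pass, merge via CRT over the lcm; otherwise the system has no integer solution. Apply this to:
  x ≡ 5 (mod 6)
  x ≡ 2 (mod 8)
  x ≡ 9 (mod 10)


Moduli 6, 8, 10 are not pairwise coprime, so CRT works modulo lcm(m_i) when all pairwise compatibility conditions hold.
Pairwise compatibility: gcd(m_i, m_j) must divide a_i - a_j for every pair.
Merge one congruence at a time:
  Start: x ≡ 5 (mod 6).
  Combine with x ≡ 2 (mod 8): gcd(6, 8) = 2, and 2 - 5 = -3 is NOT divisible by 2.
    ⇒ system is inconsistent (no integer solution).

No solution (the system is inconsistent).


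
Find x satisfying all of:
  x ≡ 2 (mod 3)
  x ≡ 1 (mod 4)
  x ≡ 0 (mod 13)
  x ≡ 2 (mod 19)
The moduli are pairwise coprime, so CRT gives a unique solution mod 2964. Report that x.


Product of moduli M = 3 · 4 · 13 · 19 = 2964.
Merge one congruence at a time:
  Start: x ≡ 2 (mod 3).
  Combine with x ≡ 1 (mod 4); new modulus lcm = 12.
    Write x = 2 + 3·t and substitute into x ≡ 1 (mod 4): 3·t ≡ 1 − 2 = -1 (mod 4).
    Reduce coefficients mod 4: 3·t ≡ 3 (mod 4).
    The inverse of 3 mod 4 is 3 (since 3·3 = 9 = 2·4 + 1), so t ≡ 3·3 = 9 ≡ 1 (mod 4).
    Then x = 2 + 3·1 = 5, valid modulo lcm(3, 4) = 12: x ≡ 5 (mod 12).
  Combine with x ≡ 0 (mod 13); new modulus lcm = 156.
    Write x = 5 + 12·t and substitute into x ≡ 0 (mod 13): 12·t ≡ 0 − 5 = -5 (mod 13).
    Reduce coefficients mod 13: 12·t ≡ 8 (mod 13).
    The inverse of 12 mod 13 is 12 (since 12·12 = 144 = 11·13 + 1), so t ≡ 12·8 = 96 ≡ 5 (mod 13).
    Then x = 5 + 12·5 = 65, valid modulo lcm(12, 13) = 156: x ≡ 65 (mod 156).
  Combine with x ≡ 2 (mod 19); new modulus lcm = 2964.
    Write x = 65 + 156·t and substitute into x ≡ 2 (mod 19): 156·t ≡ 2 − 65 = -63 (mod 19).
    Reduce coefficients mod 19: 4·t ≡ 13 (mod 19).
    The inverse of 4 mod 19 is 5 (since 4·5 = 20 = 1·19 + 1), so t ≡ 5·13 = 65 ≡ 8 (mod 19).
    Then x = 65 + 156·8 = 1313, valid modulo lcm(156, 19) = 2964: x ≡ 1313 (mod 2964).
Verify against each original: 1313 mod 3 = 2, 1313 mod 4 = 1, 1313 mod 13 = 0, 1313 mod 19 = 2.

x ≡ 1313 (mod 2964).


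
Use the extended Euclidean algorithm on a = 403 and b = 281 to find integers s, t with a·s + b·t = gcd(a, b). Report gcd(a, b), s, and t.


Euclidean algorithm on (403, 281) — divide until remainder is 0:
  403 = 1 · 281 + 122
  281 = 2 · 122 + 37
  122 = 3 · 37 + 11
  37 = 3 · 11 + 4
  11 = 2 · 4 + 3
  4 = 1 · 3 + 1
  3 = 3 · 1 + 0
gcd(403, 281) = 1.
Track Bezout coefficients alongside the remainders: start with r₀ = 403 = a·1 + b·0 (s = 1, t = 0) and r₁ = 281 = a·0 + b·1 (s = 0, t = 1); each new remainder r_{k+1} = r_{k-1} − q_k·r_k inherits s_{k+1} = s_{k-1} − q_k·s_k, t_{k+1} = t_{k-1} − q_k·t_k, so r_k = a·s_k + b·t_k at every step:
  q = 1: r = 122, s = 1 − 1·0 = 1, t = 0 − 1·1 = -1  (check: 403·1 + 281·(-1) = 122)
  q = 2: r = 37, s = 0 − 2·1 = -2, t = 1 − 2·(-1) = 3  (check: 403·(-2) + 281·3 = 37)
  q = 3: r = 11, s = 1 − 3·(-2) = 7, t = -1 − 3·3 = -10  (check: 403·7 + 281·(-10) = 11)
  q = 3: r = 4, s = -2 − 3·7 = -23, t = 3 − 3·(-10) = 33  (check: 403·(-23) + 281·33 = 4)
  q = 2: r = 3, s = 7 − 2·(-23) = 53, t = -10 − 2·33 = -76  (check: 403·53 + 281·(-76) = 3)
  q = 1: r = 1, s = -23 − 1·53 = -76, t = 33 − 1·(-76) = 109  (check: 403·(-76) + 281·109 = 1)
The row with r = 1 (the gcd) gives the Bezout coefficients s = -76, t = 109.
Result: 403 · (-76) + 281 · (109) = 1.

gcd(403, 281) = 1; s = -76, t = 109 (check: 403·(-76) + 281·109 = 1).


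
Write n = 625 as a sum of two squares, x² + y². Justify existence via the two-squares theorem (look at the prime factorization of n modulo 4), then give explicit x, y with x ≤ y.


Step 1: Factor n = 625 = 5^4.
Step 2: Check the mod-4 condition on each prime factor: 5 ≡ 1 (mod 4), exponent 4.
All primes ≡ 3 (mod 4) appear to even exponent (or don't appear), so by the two-squares theorem n IS expressible as a sum of two squares.
Step 3: Build a representation. Group n = k² · m with k = 5 and m = 5 · 5 = 25 (a product of primes ≡ 1 (mod 4)); a representation of m scales to one of n via (k·x)² + (k·y)² = k²(x² + y²). Each prime p ≡ 1 (mod 4) is itself a sum of two squares; find a² by testing p − a² for a perfect square:
  5: 5 − 1² = 4 = 2² ⇒ 5 = 1² + 2².
  Combine using the Brahmagupta–Fibonacci identity (a² + b²)(c² + d²) = (ac − bd)² + (ad + bc)² = (ac + bd)² + (ad − bc)²:
  5 · 5 = 25: from (1² + 2²)(1² + 2²), take (1·1 − 2·2, 1·2 + 2·1) = (1 − 4, 2 + 2) = (-3, 4); dropping signs (only squares matter) gives (3, 4); check 3² + 4² = 9 + 16 = 25 ✓.
  Scale by k = 5: (5·3, 5·4) = (15, 20).
Step 4: Order so x ≤ y and verify: 15² + 20² = 225 + 400 = 625 = n. ✓

n = 625 = 15² + 20² (one valid representation with x ≤ y).


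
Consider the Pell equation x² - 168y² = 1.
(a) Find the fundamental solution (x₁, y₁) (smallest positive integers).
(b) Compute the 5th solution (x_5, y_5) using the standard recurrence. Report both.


Step 1: Find the fundamental solution (x₁, y₁) of x² - 168y² = 1.
  Expand √168 as a continued fraction. a₀ = ⌊√168⌋ = 12; iterate m_{k+1} = d_k·a_k − m_k, d_{k+1} = (168 − m_{k+1}²)/d_k, a_{k+1} = ⌊(a₀ + m_{k+1})/d_{k+1}⌋ (starting m₀ = 0, d₀ = 1), with convergents p_k = a_k·p_{k-1} + p_{k-2}, q_k = a_k·q_{k-1} + q_{k-2} (p₋₁ = 1, q₋₁ = 0):
  k = 0: a₀ = 12; p₀/q₀ = 12/1; p₀² − 168·q₀² = 144 − 168 = -24.
  k = 1: m = 12, d = 24, a = ⌊(12 + 12)/24⌋ = 1; p/q = (1·12 + 1)/(1·1 + 0) = 13/1; p² − 168·q² = 169 − 168 = 1.
  The first convergent with p² − 168·q² = 1 gives the fundamental solution (x₁, y₁) = (13, 1).
Step 2: Apply the recurrence (x_{n+1}, y_{n+1}) = (x₁x_n + 168y₁y_n, x₁y_n + y₁x_n) repeatedly.
  From (x_1, y_1) = (13, 1): x_2 = 13·13 + 168·1·1 = 337; y_2 = 13·1 + 1·13 = 26.
  From (x_2, y_2) = (337, 26): x_3 = 13·337 + 168·1·26 = 8749; y_3 = 13·26 + 1·337 = 675.
  From (x_3, y_3) = (8749, 675): x_4 = 13·8749 + 168·1·675 = 227137; y_4 = 13·675 + 1·8749 = 17524.
  From (x_4, y_4) = (227137, 17524): x_5 = 13·227137 + 168·1·17524 = 5896813; y_5 = 13·17524 + 1·227137 = 454949.
Step 3: Verify x_5² - 168·y_5² = 34772403556969 - 34772403556968 = 1 (should be 1). ✓

(x_1, y_1) = (13, 1); (x_5, y_5) = (5896813, 454949).


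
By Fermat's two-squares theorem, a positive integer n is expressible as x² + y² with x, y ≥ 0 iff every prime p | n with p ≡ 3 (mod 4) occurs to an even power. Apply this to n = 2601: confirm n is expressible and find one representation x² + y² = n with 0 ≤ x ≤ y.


Step 1: Factor n = 2601 = 3^2 · 17^2.
Step 2: Check the mod-4 condition on each prime factor: 3 ≡ 3 (mod 4), exponent 2 (must be even); 17 ≡ 1 (mod 4), exponent 2.
All primes ≡ 3 (mod 4) appear to even exponent (or don't appear), so by the two-squares theorem n IS expressible as a sum of two squares.
Step 3: Build a representation. Group n = k² · m with k = 3 and m = 17 · 17 = 289 (a product of primes ≡ 1 (mod 4)); a representation of m scales to one of n via (k·x)² + (k·y)² = k²(x² + y²). Each prime p ≡ 1 (mod 4) is itself a sum of two squares; find a² by testing p − a² for a perfect square:
  17: 17 − 1² = 16 = 4² ⇒ 17 = 1² + 4².
  Combine using the Brahmagupta–Fibonacci identity (a² + b²)(c² + d²) = (ac − bd)² + (ad + bc)² = (ac + bd)² + (ad − bc)²:
  17 · 17 = 289: from (1² + 4²)(1² + 4²), take (1·1 − 4·4, 1·4 + 4·1) = (1 − 16, 4 + 4) = (-15, 8); dropping signs (only squares matter) gives (15, 8); check 15² + 8² = 225 + 64 = 289 ✓.
  Scale by k = 3: (3·15, 3·8) = (45, 24).
Step 4: Order so x ≤ y and verify: 24² + 45² = 576 + 2025 = 2601 = n. ✓

n = 2601 = 24² + 45² (one valid representation with x ≤ y).


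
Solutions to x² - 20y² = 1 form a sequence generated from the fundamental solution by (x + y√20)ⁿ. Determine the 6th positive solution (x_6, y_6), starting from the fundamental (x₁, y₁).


Step 1: Find the fundamental solution (x₁, y₁) of x² - 20y² = 1.
  Expand √20 as a continued fraction. a₀ = ⌊√20⌋ = 4; iterate m_{k+1} = d_k·a_k − m_k, d_{k+1} = (20 − m_{k+1}²)/d_k, a_{k+1} = ⌊(a₀ + m_{k+1})/d_{k+1}⌋ (starting m₀ = 0, d₀ = 1), with convergents p_k = a_k·p_{k-1} + p_{k-2}, q_k = a_k·q_{k-1} + q_{k-2} (p₋₁ = 1, q₋₁ = 0):
  k = 0: a₀ = 4; p₀/q₀ = 4/1; p₀² − 20·q₀² = 16 − 20 = -4.
  k = 1: m = 4, d = 4, a = ⌊(4 + 4)/4⌋ = 2; p/q = (2·4 + 1)/(2·1 + 0) = 9/2; p² − 20·q² = 81 − 80 = 1.
  The first convergent with p² − 20·q² = 1 gives the fundamental solution (x₁, y₁) = (9, 2).
Step 2: Apply the recurrence (x_{n+1}, y_{n+1}) = (x₁x_n + 20y₁y_n, x₁y_n + y₁x_n) repeatedly.
  From (x_1, y_1) = (9, 2): x_2 = 9·9 + 20·2·2 = 161; y_2 = 9·2 + 2·9 = 36.
  From (x_2, y_2) = (161, 36): x_3 = 9·161 + 20·2·36 = 2889; y_3 = 9·36 + 2·161 = 646.
  From (x_3, y_3) = (2889, 646): x_4 = 9·2889 + 20·2·646 = 51841; y_4 = 9·646 + 2·2889 = 11592.
  From (x_4, y_4) = (51841, 11592): x_5 = 9·51841 + 20·2·11592 = 930249; y_5 = 9·11592 + 2·51841 = 208010.
  From (x_5, y_5) = (930249, 208010): x_6 = 9·930249 + 20·2·208010 = 16692641; y_6 = 9·208010 + 2·930249 = 3732588.
Step 3: Verify x_6² - 20·y_6² = 278644263554881 - 278644263554880 = 1 (should be 1). ✓

(x_1, y_1) = (9, 2); (x_6, y_6) = (16692641, 3732588).


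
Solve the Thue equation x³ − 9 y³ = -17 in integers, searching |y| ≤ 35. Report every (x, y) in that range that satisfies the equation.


The equation is x³ - 9y³ = -17. For fixed y, x³ = 9·y³ − 17, so a solution requires the RHS to be a perfect cube.
Strategy: iterate y from -35 to 35, compute RHS = 9·y³ − 17, and check whether it is a (positive or negative) perfect cube.
Check small values of y:
  y = 0: RHS = -17 is not a perfect cube.
  y = 1: RHS = -8 = (-2)³ ⇒ x = -2 works.
  y = -1: RHS = -26 is not a perfect cube.
  y = 2: RHS = 55 is not a perfect cube.
  y = -2: RHS = -89 is not a perfect cube.
  y = 3: RHS = 226 is not a perfect cube.
  y = -3: RHS = -260 is not a perfect cube.
Continuing, at y = 25: RHS = 140608 = (52)³ ⇒ x = 52 works.
Searching the remaining y in |y| ≤ 35 finds no further solutions.
Collected solutions: (-2, 1), (52, 25).

Solutions (with |y| ≤ 35): (-2, 1), (52, 25).


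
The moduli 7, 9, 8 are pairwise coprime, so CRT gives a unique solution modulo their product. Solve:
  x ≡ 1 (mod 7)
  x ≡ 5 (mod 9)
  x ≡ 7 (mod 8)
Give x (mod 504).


Moduli 7, 9, 8 are pairwise coprime; by CRT there is a unique solution modulo M = 7 · 9 · 8 = 504.
Solve pairwise, accumulating the modulus:
  Start with x ≡ 1 (mod 7).
  Combine with x ≡ 5 (mod 9): since gcd(7, 9) = 1, we get a unique residue mod 63.
    Write x = 1 + 7·t and substitute into x ≡ 5 (mod 9): 7·t ≡ 5 − 1 = 4 (mod 9).
    The inverse of 7 mod 9 is 4 (since 7·4 = 28 = 3·9 + 1), so t ≡ 4·4 = 16 ≡ 7 (mod 9).
    Then x = 1 + 7·7 = 50, valid modulo lcm(7, 9) = 63: x ≡ 50 (mod 63).
  Combine with x ≡ 7 (mod 8): since gcd(63, 8) = 1, we get a unique residue mod 504.
    Write x = 50 + 63·t and substitute into x ≡ 7 (mod 8): 63·t ≡ 7 − 50 = -43 (mod 8).
    Reduce coefficients mod 8: 7·t ≡ 5 (mod 8).
    The inverse of 7 mod 8 is 7 (since 7·7 = 49 = 6·8 + 1), so t ≡ 7·5 = 35 ≡ 3 (mod 8).
    Then x = 50 + 63·3 = 239, valid modulo lcm(63, 8) = 504: x ≡ 239 (mod 504).
Verify: 239 mod 7 = 1 ✓, 239 mod 9 = 5 ✓, 239 mod 8 = 7 ✓.

x ≡ 239 (mod 504).


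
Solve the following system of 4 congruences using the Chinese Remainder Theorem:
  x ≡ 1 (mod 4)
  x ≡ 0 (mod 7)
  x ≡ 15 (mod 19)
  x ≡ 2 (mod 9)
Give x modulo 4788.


Product of moduli M = 4 · 7 · 19 · 9 = 4788.
Merge one congruence at a time:
  Start: x ≡ 1 (mod 4).
  Combine with x ≡ 0 (mod 7); new modulus lcm = 28.
    Write x = 1 + 4·t and substitute into x ≡ 0 (mod 7): 4·t ≡ 0 − 1 = -1 (mod 7).
    Reduce coefficients mod 7: 4·t ≡ 6 (mod 7).
    The inverse of 4 mod 7 is 2 (since 4·2 = 8 = 1·7 + 1), so t ≡ 2·6 = 12 ≡ 5 (mod 7).
    Then x = 1 + 4·5 = 21, valid modulo lcm(4, 7) = 28: x ≡ 21 (mod 28).
  Combine with x ≡ 15 (mod 19); new modulus lcm = 532.
    Write x = 21 + 28·t and substitute into x ≡ 15 (mod 19): 28·t ≡ 15 − 21 = -6 (mod 19).
    Reduce coefficients mod 19: 9·t ≡ 13 (mod 19).
    The inverse of 9 mod 19 is 17 (since 9·17 = 153 = 8·19 + 1), so t ≡ 17·13 = 221 ≡ 12 (mod 19).
    Then x = 21 + 28·12 = 357, valid modulo lcm(28, 19) = 532: x ≡ 357 (mod 532).
  Combine with x ≡ 2 (mod 9); new modulus lcm = 4788.
    Write x = 357 + 532·t and substitute into x ≡ 2 (mod 9): 532·t ≡ 2 − 357 = -355 (mod 9).
    Reduce coefficients mod 9: 1·t ≡ 5 (mod 9).
    So t ≡ 5 (mod 9).
    Then x = 357 + 532·5 = 3017, valid modulo lcm(532, 9) = 4788: x ≡ 3017 (mod 4788).
Verify against each original: 3017 mod 4 = 1, 3017 mod 7 = 0, 3017 mod 19 = 15, 3017 mod 9 = 2.

x ≡ 3017 (mod 4788).


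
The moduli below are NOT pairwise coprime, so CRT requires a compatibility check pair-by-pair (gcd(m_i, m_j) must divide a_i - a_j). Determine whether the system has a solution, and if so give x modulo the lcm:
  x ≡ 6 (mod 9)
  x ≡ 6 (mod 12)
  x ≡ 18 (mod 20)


Moduli 9, 12, 20 are not pairwise coprime, so CRT works modulo lcm(m_i) when all pairwise compatibility conditions hold.
Pairwise compatibility: gcd(m_i, m_j) must divide a_i - a_j for every pair.
Merge one congruence at a time:
  Start: x ≡ 6 (mod 9).
  Combine with x ≡ 6 (mod 12): gcd(9, 12) = 3; 6 - 6 = 0, which IS divisible by 3, so compatible.
    Write x = 6 + 9·t and substitute into x ≡ 6 (mod 12): 9·t ≡ 6 − 6 = 0 (mod 12).
    Divide the congruence (and modulus) by g = 3: 3·t ≡ 0 (mod 4).
    The inverse of 3 mod 4 is 3 (since 3·3 = 9 = 2·4 + 1), so t ≡ 3·0 = 0 ≡ 0 (mod 4).
    Then x = 6 + 9·0 = 6, valid modulo lcm(9, 12) = 36: x ≡ 6 (mod 36).
  Combine with x ≡ 18 (mod 20): gcd(36, 20) = 4; 18 - 6 = 12, which IS divisible by 4, so compatible.
    Write x = 6 + 36·t and substitute into x ≡ 18 (mod 20): 36·t ≡ 18 − 6 = 12 (mod 20).
    Divide the congruence (and modulus) by g = 4: 9·t ≡ 3 (mod 5).
    Reduce coefficients mod 5: 4·t ≡ 3 (mod 5).
    The inverse of 4 mod 5 is 4 (since 4·4 = 16 = 3·5 + 1), so t ≡ 4·3 = 12 ≡ 2 (mod 5).
    Then x = 6 + 36·2 = 78, valid modulo lcm(36, 20) = 180: x ≡ 78 (mod 180).
Verify: 78 mod 9 = 6, 78 mod 12 = 6, 78 mod 20 = 18.

x ≡ 78 (mod 180).


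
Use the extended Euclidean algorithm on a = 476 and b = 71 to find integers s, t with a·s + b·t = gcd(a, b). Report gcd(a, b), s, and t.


Euclidean algorithm on (476, 71) — divide until remainder is 0:
  476 = 6 · 71 + 50
  71 = 1 · 50 + 21
  50 = 2 · 21 + 8
  21 = 2 · 8 + 5
  8 = 1 · 5 + 3
  5 = 1 · 3 + 2
  3 = 1 · 2 + 1
  2 = 2 · 1 + 0
gcd(476, 71) = 1.
Track Bezout coefficients alongside the remainders: start with r₀ = 476 = a·1 + b·0 (s = 1, t = 0) and r₁ = 71 = a·0 + b·1 (s = 0, t = 1); each new remainder r_{k+1} = r_{k-1} − q_k·r_k inherits s_{k+1} = s_{k-1} − q_k·s_k, t_{k+1} = t_{k-1} − q_k·t_k, so r_k = a·s_k + b·t_k at every step:
  q = 6: r = 50, s = 1 − 6·0 = 1, t = 0 − 6·1 = -6  (check: 476·1 + 71·(-6) = 50)
  q = 1: r = 21, s = 0 − 1·1 = -1, t = 1 − 1·(-6) = 7  (check: 476·(-1) + 71·7 = 21)
  q = 2: r = 8, s = 1 − 2·(-1) = 3, t = -6 − 2·7 = -20  (check: 476·3 + 71·(-20) = 8)
  q = 2: r = 5, s = -1 − 2·3 = -7, t = 7 − 2·(-20) = 47  (check: 476·(-7) + 71·47 = 5)
  q = 1: r = 3, s = 3 − 1·(-7) = 10, t = -20 − 1·47 = -67  (check: 476·10 + 71·(-67) = 3)
  q = 1: r = 2, s = -7 − 1·10 = -17, t = 47 − 1·(-67) = 114  (check: 476·(-17) + 71·114 = 2)
  q = 1: r = 1, s = 10 − 1·(-17) = 27, t = -67 − 1·114 = -181  (check: 476·27 + 71·(-181) = 1)
The row with r = 1 (the gcd) gives the Bezout coefficients s = 27, t = -181.
Result: 476 · (27) + 71 · (-181) = 1.

gcd(476, 71) = 1; s = 27, t = -181 (check: 476·27 + 71·(-181) = 1).


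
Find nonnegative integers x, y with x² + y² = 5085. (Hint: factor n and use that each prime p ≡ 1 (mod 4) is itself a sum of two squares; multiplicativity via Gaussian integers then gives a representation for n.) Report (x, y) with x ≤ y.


Step 1: Factor n = 5085 = 3^2 · 5 · 113.
Step 2: Check the mod-4 condition on each prime factor: 3 ≡ 3 (mod 4), exponent 2 (must be even); 5 ≡ 1 (mod 4), exponent 1; 113 ≡ 1 (mod 4), exponent 1.
All primes ≡ 3 (mod 4) appear to even exponent (or don't appear), so by the two-squares theorem n IS expressible as a sum of two squares.
Step 3: Build a representation. Group n = k² · m with k = 3 and m = 5 · 113 = 565 (a product of primes ≡ 1 (mod 4)); a representation of m scales to one of n via (k·x)² + (k·y)² = k²(x² + y²). Each prime p ≡ 1 (mod 4) is itself a sum of two squares; find a² by testing p − a² for a perfect square:
  5: 5 − 1² = 4 = 2² ⇒ 5 = 1² + 2².
  113: 113 − 1² = 112, 113 − 2² = 109, 113 − 3² = 104, 113 − 4² = 97, 113 − 5² = 88, 113 − 6² = 77, 113 − 7² = 64 = 8² ⇒ 113 = 7² + 8².
  Combine using the Brahmagupta–Fibonacci identity (a² + b²)(c² + d²) = (ac − bd)² + (ad + bc)² = (ac + bd)² + (ad − bc)²:
  5 · 113 = 565: from (1² + 2²)(7² + 8²), take (1·7 − 2·8, 1·8 + 2·7) = (7 − 16, 8 + 14) = (-9, 22); dropping signs (only squares matter) gives (9, 22); check 9² + 22² = 81 + 484 = 565 ✓.
  Scale by k = 3: (3·9, 3·22) = (27, 66).
Step 4: Order so x ≤ y and verify: 27² + 66² = 729 + 4356 = 5085 = n. ✓

n = 5085 = 27² + 66² (one valid representation with x ≤ y).


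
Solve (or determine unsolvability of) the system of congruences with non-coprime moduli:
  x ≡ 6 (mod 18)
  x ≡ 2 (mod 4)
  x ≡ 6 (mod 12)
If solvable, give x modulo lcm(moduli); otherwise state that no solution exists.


Moduli 18, 4, 12 are not pairwise coprime, so CRT works modulo lcm(m_i) when all pairwise compatibility conditions hold.
Pairwise compatibility: gcd(m_i, m_j) must divide a_i - a_j for every pair.
Merge one congruence at a time:
  Start: x ≡ 6 (mod 18).
  Combine with x ≡ 2 (mod 4): gcd(18, 4) = 2; 2 - 6 = -4, which IS divisible by 2, so compatible.
    Write x = 6 + 18·t and substitute into x ≡ 2 (mod 4): 18·t ≡ 2 − 6 = -4 (mod 4).
    Divide the congruence (and modulus) by g = 2: 9·t ≡ -2 (mod 2).
    Reduce coefficients mod 2: 1·t ≡ 0 (mod 2).
    So t ≡ 0 (mod 2).
    Then x = 6 + 18·0 = 6, valid modulo lcm(18, 4) = 36: x ≡ 6 (mod 36).
  Combine with x ≡ 6 (mod 12): gcd(36, 12) = 12; 6 - 6 = 0, which IS divisible by 12, so compatible.
    Write x = 6 + 36·t and substitute into x ≡ 6 (mod 12): 36·t ≡ 6 − 6 = 0 (mod 12).
    Divide the congruence (and modulus) by g = 12: 3·t ≡ 0 (mod 1).
    Modulo 1 every t works; take t = 0.
    Then x = 6 + 36·0 = 6, valid modulo lcm(36, 12) = 36: x ≡ 6 (mod 36).
Verify: 6 mod 18 = 6, 6 mod 4 = 2, 6 mod 12 = 6.

x ≡ 6 (mod 36).


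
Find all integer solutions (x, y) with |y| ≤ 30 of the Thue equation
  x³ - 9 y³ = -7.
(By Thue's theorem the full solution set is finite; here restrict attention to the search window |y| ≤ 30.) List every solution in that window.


The equation is x³ - 9y³ = -7. For fixed y, x³ = 9·y³ − 7, so a solution requires the RHS to be a perfect cube.
Strategy: iterate y from -30 to 30, compute RHS = 9·y³ − 7, and check whether it is a (positive or negative) perfect cube.
Check small values of y:
  y = 0: RHS = -7 is not a perfect cube.
  y = 1: RHS = 2 is not a perfect cube.
  y = -1: RHS = -16 is not a perfect cube.
  y = 2: RHS = 65 is not a perfect cube.
  y = -2: RHS = -79 is not a perfect cube.
  y = 3: RHS = 236 is not a perfect cube.
  y = -3: RHS = -250 is not a perfect cube.
Continuing the search up to |y| = 30 finds no solutions either.
No (x, y) in the scanned range satisfies the equation.

No integer solutions with |y| ≤ 30.


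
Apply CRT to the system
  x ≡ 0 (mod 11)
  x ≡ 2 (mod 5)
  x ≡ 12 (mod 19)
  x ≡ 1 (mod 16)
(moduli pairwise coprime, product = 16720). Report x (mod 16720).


Product of moduli M = 11 · 5 · 19 · 16 = 16720.
Merge one congruence at a time:
  Start: x ≡ 0 (mod 11).
  Combine with x ≡ 2 (mod 5); new modulus lcm = 55.
    Write x = 0 + 11·t and substitute into x ≡ 2 (mod 5): 11·t ≡ 2 − 0 = 2 (mod 5).
    Reduce coefficients mod 5: 1·t ≡ 2 (mod 5).
    So t ≡ 2 (mod 5).
    Then x = 0 + 11·2 = 22, valid modulo lcm(11, 5) = 55: x ≡ 22 (mod 55).
  Combine with x ≡ 12 (mod 19); new modulus lcm = 1045.
    Write x = 22 + 55·t and substitute into x ≡ 12 (mod 19): 55·t ≡ 12 − 22 = -10 (mod 19).
    Reduce coefficients mod 19: 17·t ≡ 9 (mod 19).
    The inverse of 17 mod 19 is 9 (since 17·9 = 153 = 8·19 + 1), so t ≡ 9·9 = 81 ≡ 5 (mod 19).
    Then x = 22 + 55·5 = 297, valid modulo lcm(55, 19) = 1045: x ≡ 297 (mod 1045).
  Combine with x ≡ 1 (mod 16); new modulus lcm = 16720.
    Write x = 297 + 1045·t and substitute into x ≡ 1 (mod 16): 1045·t ≡ 1 − 297 = -296 (mod 16).
    Reduce coefficients mod 16: 5·t ≡ 8 (mod 16).
    The inverse of 5 mod 16 is 13 (since 5·13 = 65 = 4·16 + 1), so t ≡ 13·8 = 104 ≡ 8 (mod 16).
    Then x = 297 + 1045·8 = 8657, valid modulo lcm(1045, 16) = 16720: x ≡ 8657 (mod 16720).
Verify against each original: 8657 mod 11 = 0, 8657 mod 5 = 2, 8657 mod 19 = 12, 8657 mod 16 = 1.

x ≡ 8657 (mod 16720).


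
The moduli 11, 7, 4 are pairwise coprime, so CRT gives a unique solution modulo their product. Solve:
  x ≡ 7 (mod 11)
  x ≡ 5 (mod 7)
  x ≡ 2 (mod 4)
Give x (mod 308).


Moduli 11, 7, 4 are pairwise coprime; by CRT there is a unique solution modulo M = 11 · 7 · 4 = 308.
Solve pairwise, accumulating the modulus:
  Start with x ≡ 7 (mod 11).
  Combine with x ≡ 5 (mod 7): since gcd(11, 7) = 1, we get a unique residue mod 77.
    Write x = 7 + 11·t and substitute into x ≡ 5 (mod 7): 11·t ≡ 5 − 7 = -2 (mod 7).
    Reduce coefficients mod 7: 4·t ≡ 5 (mod 7).
    The inverse of 4 mod 7 is 2 (since 4·2 = 8 = 1·7 + 1), so t ≡ 2·5 = 10 ≡ 3 (mod 7).
    Then x = 7 + 11·3 = 40, valid modulo lcm(11, 7) = 77: x ≡ 40 (mod 77).
  Combine with x ≡ 2 (mod 4): since gcd(77, 4) = 1, we get a unique residue mod 308.
    Write x = 40 + 77·t and substitute into x ≡ 2 (mod 4): 77·t ≡ 2 − 40 = -38 (mod 4).
    Reduce coefficients mod 4: 1·t ≡ 2 (mod 4).
    So t ≡ 2 (mod 4).
    Then x = 40 + 77·2 = 194, valid modulo lcm(77, 4) = 308: x ≡ 194 (mod 308).
Verify: 194 mod 11 = 7 ✓, 194 mod 7 = 5 ✓, 194 mod 4 = 2 ✓.

x ≡ 194 (mod 308).


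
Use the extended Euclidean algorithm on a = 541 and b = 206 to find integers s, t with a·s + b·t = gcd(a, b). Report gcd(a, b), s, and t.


Euclidean algorithm on (541, 206) — divide until remainder is 0:
  541 = 2 · 206 + 129
  206 = 1 · 129 + 77
  129 = 1 · 77 + 52
  77 = 1 · 52 + 25
  52 = 2 · 25 + 2
  25 = 12 · 2 + 1
  2 = 2 · 1 + 0
gcd(541, 206) = 1.
Track Bezout coefficients alongside the remainders: start with r₀ = 541 = a·1 + b·0 (s = 1, t = 0) and r₁ = 206 = a·0 + b·1 (s = 0, t = 1); each new remainder r_{k+1} = r_{k-1} − q_k·r_k inherits s_{k+1} = s_{k-1} − q_k·s_k, t_{k+1} = t_{k-1} − q_k·t_k, so r_k = a·s_k + b·t_k at every step:
  q = 2: r = 129, s = 1 − 2·0 = 1, t = 0 − 2·1 = -2  (check: 541·1 + 206·(-2) = 129)
  q = 1: r = 77, s = 0 − 1·1 = -1, t = 1 − 1·(-2) = 3  (check: 541·(-1) + 206·3 = 77)
  q = 1: r = 52, s = 1 − 1·(-1) = 2, t = -2 − 1·3 = -5  (check: 541·2 + 206·(-5) = 52)
  q = 1: r = 25, s = -1 − 1·2 = -3, t = 3 − 1·(-5) = 8  (check: 541·(-3) + 206·8 = 25)
  q = 2: r = 2, s = 2 − 2·(-3) = 8, t = -5 − 2·8 = -21  (check: 541·8 + 206·(-21) = 2)
  q = 12: r = 1, s = -3 − 12·8 = -99, t = 8 − 12·(-21) = 260  (check: 541·(-99) + 206·260 = 1)
The row with r = 1 (the gcd) gives the Bezout coefficients s = -99, t = 260.
Result: 541 · (-99) + 206 · (260) = 1.

gcd(541, 206) = 1; s = -99, t = 260 (check: 541·(-99) + 206·260 = 1).


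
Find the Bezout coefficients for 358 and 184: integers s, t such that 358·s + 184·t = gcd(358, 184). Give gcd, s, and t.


Euclidean algorithm on (358, 184) — divide until remainder is 0:
  358 = 1 · 184 + 174
  184 = 1 · 174 + 10
  174 = 17 · 10 + 4
  10 = 2 · 4 + 2
  4 = 2 · 2 + 0
gcd(358, 184) = 2.
Track Bezout coefficients alongside the remainders: start with r₀ = 358 = a·1 + b·0 (s = 1, t = 0) and r₁ = 184 = a·0 + b·1 (s = 0, t = 1); each new remainder r_{k+1} = r_{k-1} − q_k·r_k inherits s_{k+1} = s_{k-1} − q_k·s_k, t_{k+1} = t_{k-1} − q_k·t_k, so r_k = a·s_k + b·t_k at every step:
  q = 1: r = 174, s = 1 − 1·0 = 1, t = 0 − 1·1 = -1  (check: 358·1 + 184·(-1) = 174)
  q = 1: r = 10, s = 0 − 1·1 = -1, t = 1 − 1·(-1) = 2  (check: 358·(-1) + 184·2 = 10)
  q = 17: r = 4, s = 1 − 17·(-1) = 18, t = -1 − 17·2 = -35  (check: 358·18 + 184·(-35) = 4)
  q = 2: r = 2, s = -1 − 2·18 = -37, t = 2 − 2·(-35) = 72  (check: 358·(-37) + 184·72 = 2)
The row with r = 2 (the gcd) gives the Bezout coefficients s = -37, t = 72.
Result: 358 · (-37) + 184 · (72) = 2.

gcd(358, 184) = 2; s = -37, t = 72 (check: 358·(-37) + 184·72 = 2).


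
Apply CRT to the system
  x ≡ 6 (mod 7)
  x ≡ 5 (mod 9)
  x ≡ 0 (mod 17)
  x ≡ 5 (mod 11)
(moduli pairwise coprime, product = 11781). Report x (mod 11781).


Product of moduli M = 7 · 9 · 17 · 11 = 11781.
Merge one congruence at a time:
  Start: x ≡ 6 (mod 7).
  Combine with x ≡ 5 (mod 9); new modulus lcm = 63.
    Write x = 6 + 7·t and substitute into x ≡ 5 (mod 9): 7·t ≡ 5 − 6 = -1 (mod 9).
    Reduce coefficients mod 9: 7·t ≡ 8 (mod 9).
    The inverse of 7 mod 9 is 4 (since 7·4 = 28 = 3·9 + 1), so t ≡ 4·8 = 32 ≡ 5 (mod 9).
    Then x = 6 + 7·5 = 41, valid modulo lcm(7, 9) = 63: x ≡ 41 (mod 63).
  Combine with x ≡ 0 (mod 17); new modulus lcm = 1071.
    Write x = 41 + 63·t and substitute into x ≡ 0 (mod 17): 63·t ≡ 0 − 41 = -41 (mod 17).
    Reduce coefficients mod 17: 12·t ≡ 10 (mod 17).
    The inverse of 12 mod 17 is 10 (since 12·10 = 120 = 7·17 + 1), so t ≡ 10·10 = 100 ≡ 15 (mod 17).
    Then x = 41 + 63·15 = 986, valid modulo lcm(63, 17) = 1071: x ≡ 986 (mod 1071).
  Combine with x ≡ 5 (mod 11); new modulus lcm = 11781.
    Write x = 986 + 1071·t and substitute into x ≡ 5 (mod 11): 1071·t ≡ 5 − 986 = -981 (mod 11).
    Reduce coefficients mod 11: 4·t ≡ 9 (mod 11).
    The inverse of 4 mod 11 is 3 (since 4·3 = 12 = 1·11 + 1), so t ≡ 3·9 = 27 ≡ 5 (mod 11).
    Then x = 986 + 1071·5 = 6341, valid modulo lcm(1071, 11) = 11781: x ≡ 6341 (mod 11781).
Verify against each original: 6341 mod 7 = 6, 6341 mod 9 = 5, 6341 mod 17 = 0, 6341 mod 11 = 5.

x ≡ 6341 (mod 11781).


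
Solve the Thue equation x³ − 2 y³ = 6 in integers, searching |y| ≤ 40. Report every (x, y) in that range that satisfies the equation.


The equation is x³ - 2y³ = 6. For fixed y, x³ = 2·y³ + 6, so a solution requires the RHS to be a perfect cube.
Strategy: iterate y from -40 to 40, compute RHS = 2·y³ + 6, and check whether it is a (positive or negative) perfect cube.
Check small values of y:
  y = 0: RHS = 6 is not a perfect cube.
  y = 1: RHS = 8 = (2)³ ⇒ x = 2 works.
  y = -1: RHS = 4 is not a perfect cube.
  y = 2: RHS = 22 is not a perfect cube.
  y = -2: RHS = -10 is not a perfect cube.
  y = 3: RHS = 60 is not a perfect cube.
  y = -3: RHS = -48 is not a perfect cube.
Continuing the search up to |y| = 40 finds no further solutions beyond those listed.
Collected solutions: (2, 1).

Solutions (with |y| ≤ 40): (2, 1).


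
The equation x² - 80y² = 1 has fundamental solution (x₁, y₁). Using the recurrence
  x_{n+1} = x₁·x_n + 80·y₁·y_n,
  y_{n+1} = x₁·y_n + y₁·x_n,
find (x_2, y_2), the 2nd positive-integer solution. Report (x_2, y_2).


Step 1: Find the fundamental solution (x₁, y₁) of x² - 80y² = 1.
  Expand √80 as a continued fraction. a₀ = ⌊√80⌋ = 8; iterate m_{k+1} = d_k·a_k − m_k, d_{k+1} = (80 − m_{k+1}²)/d_k, a_{k+1} = ⌊(a₀ + m_{k+1})/d_{k+1}⌋ (starting m₀ = 0, d₀ = 1), with convergents p_k = a_k·p_{k-1} + p_{k-2}, q_k = a_k·q_{k-1} + q_{k-2} (p₋₁ = 1, q₋₁ = 0):
  k = 0: a₀ = 8; p₀/q₀ = 8/1; p₀² − 80·q₀² = 64 − 80 = -16.
  k = 1: m = 8, d = 16, a = ⌊(8 + 8)/16⌋ = 1; p/q = (1·8 + 1)/(1·1 + 0) = 9/1; p² − 80·q² = 81 − 80 = 1.
  The first convergent with p² − 80·q² = 1 gives the fundamental solution (x₁, y₁) = (9, 1).
Step 2: Apply the recurrence (x_{n+1}, y_{n+1}) = (x₁x_n + 80y₁y_n, x₁y_n + y₁x_n) repeatedly.
  From (x_1, y_1) = (9, 1): x_2 = 9·9 + 80·1·1 = 161; y_2 = 9·1 + 1·9 = 18.
Step 3: Verify x_2² - 80·y_2² = 25921 - 25920 = 1 (should be 1). ✓

(x_1, y_1) = (9, 1); (x_2, y_2) = (161, 18).


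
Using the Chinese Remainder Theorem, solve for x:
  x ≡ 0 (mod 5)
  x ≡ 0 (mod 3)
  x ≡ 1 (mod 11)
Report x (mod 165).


Moduli 5, 3, 11 are pairwise coprime; by CRT there is a unique solution modulo M = 5 · 3 · 11 = 165.
Solve pairwise, accumulating the modulus:
  Start with x ≡ 0 (mod 5).
  Combine with x ≡ 0 (mod 3): since gcd(5, 3) = 1, we get a unique residue mod 15.
    Write x = 0 + 5·t and substitute into x ≡ 0 (mod 3): 5·t ≡ 0 − 0 = 0 (mod 3).
    Reduce coefficients mod 3: 2·t ≡ 0 (mod 3).
    The inverse of 2 mod 3 is 2 (since 2·2 = 4 = 1·3 + 1), so t ≡ 2·0 = 0 ≡ 0 (mod 3).
    Then x = 0 + 5·0 = 0, valid modulo lcm(5, 3) = 15: x ≡ 0 (mod 15).
  Combine with x ≡ 1 (mod 11): since gcd(15, 11) = 1, we get a unique residue mod 165.
    Write x = 0 + 15·t and substitute into x ≡ 1 (mod 11): 15·t ≡ 1 − 0 = 1 (mod 11).
    Reduce coefficients mod 11: 4·t ≡ 1 (mod 11).
    The inverse of 4 mod 11 is 3 (since 4·3 = 12 = 1·11 + 1), so t ≡ 3·1 = 3 ≡ 3 (mod 11).
    Then x = 0 + 15·3 = 45, valid modulo lcm(15, 11) = 165: x ≡ 45 (mod 165).
Verify: 45 mod 5 = 0 ✓, 45 mod 3 = 0 ✓, 45 mod 11 = 1 ✓.

x ≡ 45 (mod 165).
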